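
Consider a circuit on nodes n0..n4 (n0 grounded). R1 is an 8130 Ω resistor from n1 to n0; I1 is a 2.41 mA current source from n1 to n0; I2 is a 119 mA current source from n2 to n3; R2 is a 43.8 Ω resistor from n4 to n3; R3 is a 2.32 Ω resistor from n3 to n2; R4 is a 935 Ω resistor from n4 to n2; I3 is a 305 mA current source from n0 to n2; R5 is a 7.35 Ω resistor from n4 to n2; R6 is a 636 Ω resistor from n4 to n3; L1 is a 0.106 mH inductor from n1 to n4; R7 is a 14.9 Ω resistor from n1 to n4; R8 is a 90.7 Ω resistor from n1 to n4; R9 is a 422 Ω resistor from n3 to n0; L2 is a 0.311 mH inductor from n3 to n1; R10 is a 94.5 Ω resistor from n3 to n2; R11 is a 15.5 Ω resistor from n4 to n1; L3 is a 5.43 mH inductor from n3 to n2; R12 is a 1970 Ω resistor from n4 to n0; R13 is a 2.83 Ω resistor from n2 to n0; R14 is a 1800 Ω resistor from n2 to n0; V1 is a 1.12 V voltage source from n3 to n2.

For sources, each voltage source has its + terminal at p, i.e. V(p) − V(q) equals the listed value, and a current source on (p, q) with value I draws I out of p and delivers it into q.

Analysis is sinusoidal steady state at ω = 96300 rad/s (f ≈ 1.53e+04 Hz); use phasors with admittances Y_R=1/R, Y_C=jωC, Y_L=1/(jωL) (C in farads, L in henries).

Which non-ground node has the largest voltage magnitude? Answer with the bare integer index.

MNA unknowns: 4 node voltages V₁..V_4 plus 1 source current (V1)
R1: Y=0.0001230+0.000j on G[1,0]
I1: z[1]−=0.00241, z[0]+=0.00241
I2: z[2]−=0.119, z[3]+=0.119
R2: Y=0.02283+0.000j on G[4,3]
R3: Y=0.4310+0.000j on G[3,2]
R4: Y=0.001070+0.000j on G[4,2]
I3: z[0]−=0.305, z[2]+=0.305
R5: Y=0.1361+0.000j on G[4,2]
R6: Y=0.001572+0.000j on G[4,3]
L1: Y=0.000-0.09796j on G[1,4]
R7: Y=0.06711+0.000j on G[1,4]
R8: Y=0.01103+0.000j on G[1,4]
R9: Y=0.002370+0.000j on G[3,0]
L2: Y=0.000-0.03339j on G[3,1]
R10: Y=0.01058+0.000j on G[3,2]
R11: Y=0.06452+0.000j on G[4,1]
L3: Y=0.000-0.001912j on G[3,2]
R12: Y=0.0005076+0.000j on G[4,0]
R13: Y=0.3534+0.000j on G[2,0]
R14: Y=0.0005556+0.000j on G[2,0]
V1: row V3−V2=1.12, i_V1 at 3,2
solve → V1=1.163-0.2691j, V2=0.8400+0.0003260j, V3=1.960+0.0003260j, V4=1.046-0.1636j
aux → i_V1=-0.4116+0.02474j

3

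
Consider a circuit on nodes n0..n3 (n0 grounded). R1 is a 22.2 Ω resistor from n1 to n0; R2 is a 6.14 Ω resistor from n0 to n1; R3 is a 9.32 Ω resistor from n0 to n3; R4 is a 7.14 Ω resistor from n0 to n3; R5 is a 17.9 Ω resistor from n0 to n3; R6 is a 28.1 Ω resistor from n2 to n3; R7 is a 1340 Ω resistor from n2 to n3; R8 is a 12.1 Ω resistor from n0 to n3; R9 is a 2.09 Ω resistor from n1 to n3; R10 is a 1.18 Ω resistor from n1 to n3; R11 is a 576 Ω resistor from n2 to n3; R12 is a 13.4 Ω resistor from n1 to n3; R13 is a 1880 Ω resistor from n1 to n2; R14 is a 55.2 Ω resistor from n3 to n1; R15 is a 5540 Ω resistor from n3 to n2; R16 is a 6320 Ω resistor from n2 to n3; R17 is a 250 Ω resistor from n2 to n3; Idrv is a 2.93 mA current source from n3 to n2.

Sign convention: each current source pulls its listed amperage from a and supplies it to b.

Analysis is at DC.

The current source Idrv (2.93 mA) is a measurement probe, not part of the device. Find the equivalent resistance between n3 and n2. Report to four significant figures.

MNA unknowns: 3 node voltages V₁..V_3
R1: Y=0.04505 on G[1,0]
R2: Y=0.1629 on G[0,1]
R3: Y=0.1073 on G[0,3]
R4: Y=0.1401 on G[0,3]
R5: Y=0.05587 on G[0,3]
R6: Y=0.03559 on G[2,3]
R7: Y=0.0007463 on G[2,3]
R8: Y=0.08264 on G[0,3]
R9: Y=0.4785 on G[1,3]
R10: Y=0.8475 on G[1,3]
R11: Y=0.001736 on G[2,3]
R12: Y=0.07463 on G[1,3]
R13: Y=0.0005319 on G[1,2]
R14: Y=0.01812 on G[3,1]
R15: Y=0.0001805 on G[3,2]
R16: Y=0.0001582 on G[2,3]
R17: Y=0.004000 on G[2,3]
Idrv: z[3]−=0.00293, z[2]+=0.00293
solve → V1=1.517e-05, V2=0.06823, V3=-8.176e-06

R_eq = 23.29 Ω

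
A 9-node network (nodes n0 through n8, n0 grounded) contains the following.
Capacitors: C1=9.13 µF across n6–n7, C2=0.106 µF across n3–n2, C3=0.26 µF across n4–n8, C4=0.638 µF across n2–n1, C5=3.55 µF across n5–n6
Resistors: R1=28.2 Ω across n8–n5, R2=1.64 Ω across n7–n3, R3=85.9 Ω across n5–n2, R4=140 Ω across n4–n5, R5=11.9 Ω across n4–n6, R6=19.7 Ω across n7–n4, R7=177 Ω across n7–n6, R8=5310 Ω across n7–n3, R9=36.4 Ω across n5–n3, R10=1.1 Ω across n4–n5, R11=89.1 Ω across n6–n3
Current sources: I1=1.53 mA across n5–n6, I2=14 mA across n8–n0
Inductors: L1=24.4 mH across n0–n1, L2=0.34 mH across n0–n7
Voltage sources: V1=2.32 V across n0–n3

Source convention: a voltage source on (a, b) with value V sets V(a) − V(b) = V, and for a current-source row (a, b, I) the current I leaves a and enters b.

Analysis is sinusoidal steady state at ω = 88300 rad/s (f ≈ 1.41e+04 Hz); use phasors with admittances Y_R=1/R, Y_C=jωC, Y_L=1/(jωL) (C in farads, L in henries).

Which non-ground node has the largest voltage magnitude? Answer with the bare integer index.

8

Element admittances at ω=88300 rad/s:
  Y(C1) = 0.000+0.8062j S between n6,n7
  Y(R1) = 0.03546+0.000j S between n8,n5
  Y(R2) = 0.6098+0.000j S between n7,n3
  Y(C2) = 0.000+0.009360j S between n3,n2
  I1: injects 0.00153 A into n6 (from n5)
  Y(R3) = 0.01164+0.000j S between n5,n2
  Y(C3) = 0.000+0.02296j S between n4,n8
  Y(C4) = 0.000+0.05634j S between n2,n1
  Y(R4) = 0.007143+0.000j S between n4,n5
  Y(R5) = 0.08403+0.000j S between n4,n6
  Y(R6) = 0.05076+0.000j S between n7,n4
  Y(L1) = 0.000-0.0004641j S between n0,n1
  Y(R7) = 0.005650+0.000j S between n7,n6
  Y(R8) = 0.0001883+0.000j S between n7,n3
  I2: injects 0.014 A into n0 (from n8)
  Y(L2) = 0.000-0.03331j S between n0,n7
  Y(R9) = 0.02747+0.000j S between n5,n3
  Y(R10) = 0.9091+0.000j S between n4,n5
  Y(R11) = 0.01122+0.000j S between n6,n3
  Y(C5) = 0.000+0.3135j S between n5,n6
  V1: constraint V(n0)−V(n3) = 2.32
Assemble and solve the 9×9 MNA system:
  V(n1)=-2.433-0.08649j  V(n2)=-2.413-0.08578j  V(n3)=-2.320+0.000j  V(n4)=-2.350-0.07558j  V(n5)=-2.347-0.06328j  V(n6)=-2.336-0.1069j  V(n7)=-2.336-0.1232j  V(n8)=-2.621+0.1120j
  i(V1)=0.009857+0.07894j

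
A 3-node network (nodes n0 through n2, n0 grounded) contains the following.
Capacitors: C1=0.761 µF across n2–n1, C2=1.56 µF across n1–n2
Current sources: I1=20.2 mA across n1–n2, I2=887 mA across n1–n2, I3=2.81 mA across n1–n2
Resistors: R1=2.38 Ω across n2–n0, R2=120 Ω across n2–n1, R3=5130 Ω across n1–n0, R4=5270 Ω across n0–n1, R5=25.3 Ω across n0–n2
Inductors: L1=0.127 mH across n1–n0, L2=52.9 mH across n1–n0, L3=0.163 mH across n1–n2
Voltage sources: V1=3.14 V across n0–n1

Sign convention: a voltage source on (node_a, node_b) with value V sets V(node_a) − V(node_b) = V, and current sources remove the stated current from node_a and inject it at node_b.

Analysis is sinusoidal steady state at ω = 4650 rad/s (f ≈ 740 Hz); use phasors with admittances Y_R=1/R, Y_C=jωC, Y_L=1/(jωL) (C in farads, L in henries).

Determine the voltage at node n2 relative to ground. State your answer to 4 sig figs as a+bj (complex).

-2.570+1.595j V

MNA unknowns: 2 node voltages V₁..V_2 plus 1 source current (V1)
C1: Y=0.000+0.003539j on G[2,1]
I1: z[1]−=0.0202, z[2]+=0.0202
R1: Y=0.4202+0.000j on G[2,0]
L1: Y=0.000-1.693j on G[1,0]
I2: z[1]−=0.887, z[2]+=0.887
R2: Y=0.008333+0.000j on G[2,1]
L2: Y=0.000-0.004065j on G[1,0]
I3: z[1]−=0.00281, z[2]+=0.00281
R3: Y=0.0001949+0.000j on G[1,0]
R4: Y=0.0001898+0.000j on G[0,1]
L3: Y=0.000-1.319j on G[1,2]
R5: Y=0.03953+0.000j on G[0,2]
C2: Y=0.000+0.007254j on G[1,2]
V1: row V0−V1=3.14, i_V1 at 0,1
solve → V1=-3.140+0.000j, V2=-2.570+1.595j
aux → i_V1=-1.182+6.063j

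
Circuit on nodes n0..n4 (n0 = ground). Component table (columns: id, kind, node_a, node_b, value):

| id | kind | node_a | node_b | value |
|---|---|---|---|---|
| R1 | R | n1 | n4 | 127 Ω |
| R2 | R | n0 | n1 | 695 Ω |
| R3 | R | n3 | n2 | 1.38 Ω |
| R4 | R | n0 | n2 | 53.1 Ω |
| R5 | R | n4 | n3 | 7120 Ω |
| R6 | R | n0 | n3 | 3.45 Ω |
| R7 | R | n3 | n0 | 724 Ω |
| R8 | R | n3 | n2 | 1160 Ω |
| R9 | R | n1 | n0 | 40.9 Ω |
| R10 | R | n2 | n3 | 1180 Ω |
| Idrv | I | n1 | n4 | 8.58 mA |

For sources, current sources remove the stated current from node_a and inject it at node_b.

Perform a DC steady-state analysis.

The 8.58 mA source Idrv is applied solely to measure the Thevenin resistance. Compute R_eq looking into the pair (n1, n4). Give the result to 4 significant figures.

R_eq = 124.8 Ω

Element admittances at DC:
  Y(R1) = 0.007874 S between n1,n4
  Y(R2) = 0.001439 S between n0,n1
  Y(R3) = 0.7246 S between n3,n2
  Y(R4) = 0.01883 S between n0,n2
  Y(R5) = 0.0001404 S between n4,n3
  Y(R6) = 0.2899 S between n0,n3
  Y(R7) = 0.001381 S between n3,n0
  Y(R8) = 0.0008621 S between n3,n2
  Y(R9) = 0.02445 S between n1,n0
  Y(R10) = 0.0008475 S between n2,n3
  Idrv: injects 0.00858 A into n4 (from n1)
Assemble and solve the 4×4 MNA system:
  V(n1)=-0.005775  V(n2)=0.0004707  V(n3)=0.0004829  V(n4)=1.065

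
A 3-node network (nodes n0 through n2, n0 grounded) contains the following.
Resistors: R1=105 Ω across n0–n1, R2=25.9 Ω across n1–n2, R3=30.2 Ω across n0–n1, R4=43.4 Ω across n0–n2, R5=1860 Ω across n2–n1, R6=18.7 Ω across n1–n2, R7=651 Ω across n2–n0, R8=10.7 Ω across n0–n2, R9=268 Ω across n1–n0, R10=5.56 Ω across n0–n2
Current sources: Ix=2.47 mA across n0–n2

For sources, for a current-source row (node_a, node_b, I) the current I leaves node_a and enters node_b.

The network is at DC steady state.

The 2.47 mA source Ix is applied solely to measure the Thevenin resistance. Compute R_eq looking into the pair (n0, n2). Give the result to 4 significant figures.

Element admittances at DC:
  Y(R1) = 0.009524 S between n0,n1
  Y(R2) = 0.03861 S between n1,n2
  Y(R3) = 0.03311 S between n0,n1
  Y(R4) = 0.02304 S between n0,n2
  Y(R5) = 0.0005376 S between n2,n1
  Y(R6) = 0.05348 S between n1,n2
  Y(R7) = 0.001536 S between n2,n0
  Y(R8) = 0.09346 S between n0,n2
  Y(R9) = 0.003731 S between n1,n0
  Y(R10) = 0.1799 S between n0,n2
  Ix: injects 0.00247 A into n2 (from n0)
Assemble and solve the 2×2 MNA system:
  V(n1)=0.005006  V(n2)=0.007512

R_eq = 3.041 Ω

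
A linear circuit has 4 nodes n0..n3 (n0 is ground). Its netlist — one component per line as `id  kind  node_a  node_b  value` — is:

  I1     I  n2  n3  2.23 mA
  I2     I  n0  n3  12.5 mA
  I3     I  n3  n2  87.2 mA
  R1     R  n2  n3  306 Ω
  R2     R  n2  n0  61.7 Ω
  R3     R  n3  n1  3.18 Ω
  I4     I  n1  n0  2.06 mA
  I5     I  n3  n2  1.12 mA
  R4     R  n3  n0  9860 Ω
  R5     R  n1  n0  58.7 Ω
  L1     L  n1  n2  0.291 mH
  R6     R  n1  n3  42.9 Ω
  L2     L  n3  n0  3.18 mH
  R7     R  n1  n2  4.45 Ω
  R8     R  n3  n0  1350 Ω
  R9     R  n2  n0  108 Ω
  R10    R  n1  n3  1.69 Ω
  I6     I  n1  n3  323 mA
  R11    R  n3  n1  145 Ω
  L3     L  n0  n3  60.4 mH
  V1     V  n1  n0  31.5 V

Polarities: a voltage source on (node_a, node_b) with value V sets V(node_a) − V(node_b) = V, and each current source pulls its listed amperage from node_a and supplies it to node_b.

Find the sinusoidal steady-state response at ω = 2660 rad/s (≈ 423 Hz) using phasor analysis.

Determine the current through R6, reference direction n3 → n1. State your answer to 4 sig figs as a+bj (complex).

Element admittances at ω=2660 rad/s:
  I1: injects 0.00223 A into n3 (from n2)
  I2: injects 0.0125 A into n3 (from n0)
  I3: injects 0.0872 A into n2 (from n3)
  Y(R1) = 0.003268+0.000j S between n2,n3
  Y(R2) = 0.01621+0.000j S between n2,n0
  Y(R3) = 0.3145+0.000j S between n3,n1
  I4: injects 0.00206 A into n0 (from n1)
  I5: injects 0.00112 A into n2 (from n3)
  Y(R4) = 0.0001014+0.000j S between n3,n0
  Y(R5) = 0.01704+0.000j S between n1,n0
  Y(L1) = 0.000-1.292j S between n1,n2
  Y(R6) = 0.02331+0.000j S between n1,n3
  Y(L2) = 0.000-0.1182j S between n3,n0
  Y(R7) = 0.2247+0.000j S between n1,n2
  Y(R8) = 0.0007407+0.000j S between n3,n0
  Y(R9) = 0.009259+0.000j S between n2,n0
  Y(R10) = 0.5917+0.000j S between n1,n3
  I6: injects 0.323 A into n3 (from n1)
  Y(R11) = 0.006897+0.000j S between n3,n1
  Y(L3) = 0.000-0.006224j S between n0,n3
  V1: constraint V(n1)−V(n0) = 31.5
Assemble and solve the 4×4 MNA system:
  V(n1)=31.50+0.000j  V(n2)=31.39-0.5326j  V(n3)=31.19+4.125j
  i(V1)=-1.865+3.892j

-0.007209+0.09616j A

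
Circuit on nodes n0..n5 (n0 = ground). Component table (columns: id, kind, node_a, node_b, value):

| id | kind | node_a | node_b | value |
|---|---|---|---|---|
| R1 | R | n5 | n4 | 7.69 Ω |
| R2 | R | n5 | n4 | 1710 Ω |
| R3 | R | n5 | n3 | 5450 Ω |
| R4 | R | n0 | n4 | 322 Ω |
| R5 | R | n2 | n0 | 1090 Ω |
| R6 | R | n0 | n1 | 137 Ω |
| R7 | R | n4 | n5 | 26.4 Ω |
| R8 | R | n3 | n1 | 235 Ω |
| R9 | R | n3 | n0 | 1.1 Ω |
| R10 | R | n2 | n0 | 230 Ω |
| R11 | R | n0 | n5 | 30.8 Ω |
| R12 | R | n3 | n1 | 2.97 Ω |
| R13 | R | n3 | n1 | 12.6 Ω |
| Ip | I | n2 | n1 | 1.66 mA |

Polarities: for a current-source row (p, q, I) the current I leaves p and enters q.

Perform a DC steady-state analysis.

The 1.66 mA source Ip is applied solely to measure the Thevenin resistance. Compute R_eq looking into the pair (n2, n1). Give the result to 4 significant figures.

R_eq = 193.3 Ω

Apply KCL at each of the 5 non-ground nodes and solve the resulting linear system.
Node n1: branches {R6, R8, R12, R13, Ip} → V_1 = 0.005632
Node n2: branches {R5, R10, Ip} → V_2 = -0.3153
Node n3: branches {R3, R8, R9, R12, R13} → V_3 = 0.001780
Node n4: branches {R1, R2, R4, R7} → V_4 = 8.985e-06
Node n5: branches {R1, R2, R3, R7, R11} → V_5 = 9.151e-06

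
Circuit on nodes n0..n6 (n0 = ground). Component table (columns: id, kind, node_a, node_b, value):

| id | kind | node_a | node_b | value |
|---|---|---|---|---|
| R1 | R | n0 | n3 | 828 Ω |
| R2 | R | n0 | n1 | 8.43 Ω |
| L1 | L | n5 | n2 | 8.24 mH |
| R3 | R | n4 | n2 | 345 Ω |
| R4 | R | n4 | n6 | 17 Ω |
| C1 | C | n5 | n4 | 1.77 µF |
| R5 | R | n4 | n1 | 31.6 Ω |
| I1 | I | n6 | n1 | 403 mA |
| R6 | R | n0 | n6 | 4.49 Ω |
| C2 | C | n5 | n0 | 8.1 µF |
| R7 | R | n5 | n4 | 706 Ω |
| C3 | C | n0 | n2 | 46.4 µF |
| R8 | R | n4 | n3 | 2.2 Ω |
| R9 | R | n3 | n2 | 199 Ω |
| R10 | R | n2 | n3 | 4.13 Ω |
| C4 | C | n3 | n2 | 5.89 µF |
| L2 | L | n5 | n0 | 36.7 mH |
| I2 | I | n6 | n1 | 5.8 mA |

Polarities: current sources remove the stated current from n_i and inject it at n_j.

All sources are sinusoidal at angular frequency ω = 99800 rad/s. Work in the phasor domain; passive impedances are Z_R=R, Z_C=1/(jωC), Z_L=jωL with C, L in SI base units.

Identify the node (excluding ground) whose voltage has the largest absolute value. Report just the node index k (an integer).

Apply KCL at each of the 6 non-ground nodes and solve the resulting linear system.
Node n1: branches {R2, R5, I1, I2} → V_1 = 2.721-0.0002090j
Node n2: branches {L1, R3, C3, R9, R10, C4} → V_2 = -1.930e-05-9.773e-05j
Node n3: branches {R1, R8, R9, R10, C4} → V_3 = 0.0001288-0.0007999j
Node n4: branches {R3, R4, C1, R5, R7, R8} → V_4 = 0.001118-0.0009924j
Node n5: branches {L1, C1, C2, R7, L2} → V_5 = 0.0001996-0.0001794j
Node n6: branches {R4, I1, R6, I2} → V_6 = -1.452-0.0002073j

1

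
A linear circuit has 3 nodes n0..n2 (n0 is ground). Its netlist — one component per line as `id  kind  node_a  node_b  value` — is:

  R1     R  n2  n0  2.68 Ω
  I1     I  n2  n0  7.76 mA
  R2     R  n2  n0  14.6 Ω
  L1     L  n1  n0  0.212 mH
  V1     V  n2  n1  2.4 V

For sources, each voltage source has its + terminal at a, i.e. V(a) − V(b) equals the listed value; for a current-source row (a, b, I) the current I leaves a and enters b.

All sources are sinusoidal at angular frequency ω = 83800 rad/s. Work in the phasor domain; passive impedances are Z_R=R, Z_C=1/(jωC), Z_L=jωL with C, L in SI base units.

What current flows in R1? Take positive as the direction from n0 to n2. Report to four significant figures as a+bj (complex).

-0.007864+0.1131j A

MNA unknowns: 2 node voltages V₁..V_2 plus 1 source current (V1)
R1: Y=0.3731+0.000j on G[2,0]
I1: z[2]−=0.00776, z[0]+=0.00776
R2: Y=0.06849+0.000j on G[2,0]
L1: Y=0.000-0.05629j on G[1,0]
V1: row V2−V1=2.4, i_V1 at 2,1
solve → V1=-2.379-0.3032j, V2=0.02108-0.3032j
aux → i_V1=-0.01707+0.1339j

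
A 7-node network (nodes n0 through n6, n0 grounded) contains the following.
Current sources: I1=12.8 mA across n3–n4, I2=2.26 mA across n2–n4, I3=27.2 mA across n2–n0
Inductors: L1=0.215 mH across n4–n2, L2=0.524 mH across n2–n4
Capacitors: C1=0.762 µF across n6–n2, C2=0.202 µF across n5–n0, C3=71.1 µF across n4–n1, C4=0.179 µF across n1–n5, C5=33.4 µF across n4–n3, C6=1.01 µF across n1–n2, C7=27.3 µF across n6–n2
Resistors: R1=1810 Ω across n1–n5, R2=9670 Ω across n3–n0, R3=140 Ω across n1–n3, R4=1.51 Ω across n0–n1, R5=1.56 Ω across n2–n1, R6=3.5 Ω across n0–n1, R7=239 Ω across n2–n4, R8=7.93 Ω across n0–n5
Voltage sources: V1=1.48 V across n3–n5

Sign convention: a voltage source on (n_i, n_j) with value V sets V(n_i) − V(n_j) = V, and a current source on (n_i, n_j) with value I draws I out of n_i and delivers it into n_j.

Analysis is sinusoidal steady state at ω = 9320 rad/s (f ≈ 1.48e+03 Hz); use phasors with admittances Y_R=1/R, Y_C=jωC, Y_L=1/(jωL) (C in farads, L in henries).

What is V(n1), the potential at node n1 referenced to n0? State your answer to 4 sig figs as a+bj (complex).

Element admittances at ω=9320 rad/s:
  I1: injects 0.0128 A into n4 (from n3)
  Y(L1) = 0.000-0.4991j S between n4,n2
  Y(L2) = 0.000-0.2048j S between n2,n4
  Y(C1) = 0.000+0.007102j S between n6,n2
  Y(R1) = 0.0005525+0.000j S between n1,n5
  Y(C2) = 0.000+0.001883j S between n5,n0
  Y(R2) = 0.0001034+0.000j S between n3,n0
  Y(C3) = 0.000+0.6627j S between n4,n1
  Y(R3) = 0.007143+0.000j S between n1,n3
  I2: injects 0.00226 A into n4 (from n2)
  Y(R4) = 0.6623+0.000j S between n0,n1
  Y(C4) = 0.000+0.001668j S between n1,n5
  Y(R5) = 0.6410+0.000j S between n2,n1
  Y(R6) = 0.2857+0.000j S between n0,n1
  Y(C5) = 0.000+0.3113j S between n4,n3
  Y(C6) = 0.000+0.009413j S between n1,n2
  Y(R7) = 0.004184+0.000j S between n2,n4
  Y(C7) = 0.000+0.2544j S between n6,n2
  Y(R8) = 0.1261+0.000j S between n0,n5
  I3: injects 0.0272 A into n0 (from n2)
  V1: constraint V(n3)−V(n5) = 1.48
Assemble and solve the 7×7 MNA system:
  V(n1)=0.1001+0.04815j  V(n2)=0.1854-0.1265j  V(n3)=0.5062-0.3472j  V(n4)=0.3440-0.005598j  V(n5)=-0.9738-0.3472j  V(n6)=0.1854-0.1265j
  i(V1)=-0.1221-0.04762j

0.1001+0.04815j V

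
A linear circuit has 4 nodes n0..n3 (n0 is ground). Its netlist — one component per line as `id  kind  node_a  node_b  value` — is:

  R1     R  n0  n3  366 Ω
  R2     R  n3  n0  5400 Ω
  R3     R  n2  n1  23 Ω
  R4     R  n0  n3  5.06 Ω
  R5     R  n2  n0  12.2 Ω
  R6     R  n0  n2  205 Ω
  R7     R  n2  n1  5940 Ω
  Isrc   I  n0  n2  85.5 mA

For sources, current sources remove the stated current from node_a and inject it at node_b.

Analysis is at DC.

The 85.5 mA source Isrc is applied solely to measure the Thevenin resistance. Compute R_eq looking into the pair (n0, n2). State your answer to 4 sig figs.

R_eq = 11.51 Ω

Element admittances at DC:
  Y(R1) = 0.002732 S between n0,n3
  Y(R2) = 0.0001852 S between n3,n0
  Y(R3) = 0.04348 S between n2,n1
  Y(R4) = 0.1976 S between n0,n3
  Y(R5) = 0.08197 S between n2,n0
  Y(R6) = 0.004878 S between n0,n2
  Y(R7) = 0.0001684 S between n2,n1
  Isrc: injects 0.0855 A into n2 (from n0)
Assemble and solve the 3×3 MNA system:
  V(n1)=0.9845  V(n2)=0.9845  V(n3)=0.000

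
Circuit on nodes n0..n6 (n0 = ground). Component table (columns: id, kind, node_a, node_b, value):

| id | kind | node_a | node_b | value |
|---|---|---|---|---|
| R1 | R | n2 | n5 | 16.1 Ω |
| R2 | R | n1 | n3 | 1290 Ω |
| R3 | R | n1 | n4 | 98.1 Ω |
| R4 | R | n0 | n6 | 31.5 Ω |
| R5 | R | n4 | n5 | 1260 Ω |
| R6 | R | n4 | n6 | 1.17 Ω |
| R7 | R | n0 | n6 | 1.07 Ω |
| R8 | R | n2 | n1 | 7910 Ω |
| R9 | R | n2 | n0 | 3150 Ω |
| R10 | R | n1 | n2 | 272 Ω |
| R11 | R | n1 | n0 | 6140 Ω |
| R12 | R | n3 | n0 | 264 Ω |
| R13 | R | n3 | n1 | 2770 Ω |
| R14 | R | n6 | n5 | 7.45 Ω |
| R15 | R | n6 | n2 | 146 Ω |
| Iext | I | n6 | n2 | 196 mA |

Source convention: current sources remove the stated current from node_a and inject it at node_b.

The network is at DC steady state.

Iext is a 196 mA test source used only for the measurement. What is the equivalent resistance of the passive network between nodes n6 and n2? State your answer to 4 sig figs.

R_eq = 19.03 Ω

MNA unknowns: 6 node voltages V₁..V_6
R1: Y=0.06211 on G[2,5]
R2: Y=0.0007752 on G[1,3]
R3: Y=0.01019 on G[1,4]
R4: Y=0.03175 on G[0,6]
R5: Y=0.0007937 on G[4,5]
R6: Y=0.8547 on G[4,6]
R7: Y=0.9346 on G[0,6]
R8: Y=0.0001264 on G[2,1]
R9: Y=0.0003175 on G[2,0]
R10: Y=0.003676 on G[1,2]
R11: Y=0.0001629 on G[1,0]
R12: Y=0.003788 on G[3,0]
R13: Y=0.0003610 on G[3,1]
R14: Y=0.1342 on G[6,5]
R15: Y=0.006849 on G[6,2]
Iext: z[6]−=0.196, z[2]+=0.196
solve → V1=0.9499, V2=3.728, V3=0.2192, V4=0.01005, V5=1.173, V6=-0.002244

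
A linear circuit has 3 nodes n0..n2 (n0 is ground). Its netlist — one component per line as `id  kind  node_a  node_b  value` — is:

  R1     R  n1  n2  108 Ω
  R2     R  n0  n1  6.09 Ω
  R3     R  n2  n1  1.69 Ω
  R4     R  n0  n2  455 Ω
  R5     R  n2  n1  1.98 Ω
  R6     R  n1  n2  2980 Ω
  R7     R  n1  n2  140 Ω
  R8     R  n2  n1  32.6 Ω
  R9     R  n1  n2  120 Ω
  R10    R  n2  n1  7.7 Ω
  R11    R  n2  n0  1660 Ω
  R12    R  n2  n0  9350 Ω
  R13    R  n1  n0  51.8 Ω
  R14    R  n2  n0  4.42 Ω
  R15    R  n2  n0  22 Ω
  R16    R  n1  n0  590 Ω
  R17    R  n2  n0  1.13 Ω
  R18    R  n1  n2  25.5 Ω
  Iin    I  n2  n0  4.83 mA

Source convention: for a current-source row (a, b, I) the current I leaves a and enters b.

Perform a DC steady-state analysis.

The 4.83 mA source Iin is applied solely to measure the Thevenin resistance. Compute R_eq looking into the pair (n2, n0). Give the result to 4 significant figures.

Element admittances at DC:
  Y(R1) = 0.009259 S between n1,n2
  Y(R2) = 0.1642 S between n0,n1
  Y(R3) = 0.5917 S between n2,n1
  Y(R4) = 0.002198 S between n0,n2
  Y(R5) = 0.5051 S between n2,n1
  Y(R6) = 0.0003356 S between n1,n2
  Y(R7) = 0.007143 S between n1,n2
  Y(R8) = 0.03067 S between n2,n1
  Y(R9) = 0.008333 S between n1,n2
  Y(R10) = 0.1299 S between n2,n1
  Y(R11) = 0.0006024 S between n2,n0
  Y(R12) = 0.0001070 S between n2,n0
  Y(R13) = 0.01931 S between n1,n0
  Y(R14) = 0.2262 S between n2,n0
  Y(R15) = 0.04545 S between n2,n0
  Y(R16) = 0.001695 S between n1,n0
  Y(R17) = 0.8850 S between n2,n0
  Y(R18) = 0.03922 S between n1,n2
  Iin: injects 0.00483 A into n0 (from n2)
Assemble and solve the 2×2 MNA system:
  V(n1)=-0.003204  V(n2)=-0.003654

R_eq = 0.7564 Ω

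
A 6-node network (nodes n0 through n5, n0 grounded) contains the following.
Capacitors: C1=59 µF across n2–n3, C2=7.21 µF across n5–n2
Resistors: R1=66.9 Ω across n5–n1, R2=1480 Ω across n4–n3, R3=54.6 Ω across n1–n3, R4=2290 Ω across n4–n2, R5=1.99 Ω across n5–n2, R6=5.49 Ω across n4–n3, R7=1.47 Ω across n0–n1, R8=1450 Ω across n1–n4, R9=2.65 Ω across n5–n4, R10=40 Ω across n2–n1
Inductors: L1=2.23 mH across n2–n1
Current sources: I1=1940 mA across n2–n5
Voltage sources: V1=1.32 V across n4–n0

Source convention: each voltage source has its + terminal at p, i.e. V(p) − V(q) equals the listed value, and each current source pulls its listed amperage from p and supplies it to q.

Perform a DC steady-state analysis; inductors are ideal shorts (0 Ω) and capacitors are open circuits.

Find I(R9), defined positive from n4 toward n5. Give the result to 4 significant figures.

MNA unknowns: 5 node voltages V₁..V_5 plus 2 source currents (L1, V1)
C1: Y=0.000 on G[2,3]
R1: Y=0.01495 on G[5,1]
C2: Y=0.000 on G[5,2]
R2: Y=0.0006757 on G[4,3]
R3: Y=0.01832 on G[1,3]
L1: row V2−V1=0, i_L1 at 2,1
R4: Y=0.0004367 on G[4,2]
R5: Y=0.5025 on G[5,2]
R6: Y=0.1821 on G[4,3]
R7: Y=0.6803 on G[0,1]
R8: Y=0.0006897 on G[1,4]
R9: Y=0.3774 on G[5,4]
R10: Y=0.02500 on G[2,1]
I1: z[2]−=1.94, z[5]+=1.94
V1: row V4−V0=1.32, i_V1 at 4,0
solve → V1=-0.5529, V2=-0.5529, V3=1.149, V4=1.320, V5=2.405
aux → i_L1=-0.4528, i_V1=0.3761

-0.4094 A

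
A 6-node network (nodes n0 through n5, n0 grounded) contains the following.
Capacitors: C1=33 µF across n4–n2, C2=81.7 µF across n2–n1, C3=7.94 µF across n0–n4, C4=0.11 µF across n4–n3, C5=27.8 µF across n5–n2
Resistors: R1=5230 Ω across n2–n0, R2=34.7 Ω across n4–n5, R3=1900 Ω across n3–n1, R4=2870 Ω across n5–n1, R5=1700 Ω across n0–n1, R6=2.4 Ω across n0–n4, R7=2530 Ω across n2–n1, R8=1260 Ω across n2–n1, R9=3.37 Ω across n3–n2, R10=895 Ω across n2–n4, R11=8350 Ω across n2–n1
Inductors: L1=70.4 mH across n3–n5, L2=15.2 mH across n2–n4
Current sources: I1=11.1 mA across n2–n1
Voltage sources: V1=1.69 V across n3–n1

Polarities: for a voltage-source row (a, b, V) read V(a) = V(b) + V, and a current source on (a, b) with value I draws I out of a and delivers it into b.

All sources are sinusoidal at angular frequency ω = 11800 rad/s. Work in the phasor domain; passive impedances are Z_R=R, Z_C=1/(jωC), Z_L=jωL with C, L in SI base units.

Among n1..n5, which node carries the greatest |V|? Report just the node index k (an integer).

3

Apply KCL at each of the 5 non-ground nodes and solve the resulting linear system.
Node n1: branches {C2, R3, R4, R5, R7, R8, R11, I1, V1} → V_1 = -0.1495+0.4607j
Node n2: branches {C1, C2, R1, L2, R7, R8, R9, R10, R11, C5, I1} → V_2 = -0.005463-0.003243j
Node n3: branches {L1, R3, C4, R9, V1} → V_3 = 1.541+0.4607j
Node n4: branches {C1, C3, R2, C4, L2, R6, R10} → V_4 = 6.437e-05-0.0006634j
Node n5: branches {R2, L1, R4, C5} → V_5 = -0.01021-0.005710j
Source currents: i(V1)=-0.4596-0.1378j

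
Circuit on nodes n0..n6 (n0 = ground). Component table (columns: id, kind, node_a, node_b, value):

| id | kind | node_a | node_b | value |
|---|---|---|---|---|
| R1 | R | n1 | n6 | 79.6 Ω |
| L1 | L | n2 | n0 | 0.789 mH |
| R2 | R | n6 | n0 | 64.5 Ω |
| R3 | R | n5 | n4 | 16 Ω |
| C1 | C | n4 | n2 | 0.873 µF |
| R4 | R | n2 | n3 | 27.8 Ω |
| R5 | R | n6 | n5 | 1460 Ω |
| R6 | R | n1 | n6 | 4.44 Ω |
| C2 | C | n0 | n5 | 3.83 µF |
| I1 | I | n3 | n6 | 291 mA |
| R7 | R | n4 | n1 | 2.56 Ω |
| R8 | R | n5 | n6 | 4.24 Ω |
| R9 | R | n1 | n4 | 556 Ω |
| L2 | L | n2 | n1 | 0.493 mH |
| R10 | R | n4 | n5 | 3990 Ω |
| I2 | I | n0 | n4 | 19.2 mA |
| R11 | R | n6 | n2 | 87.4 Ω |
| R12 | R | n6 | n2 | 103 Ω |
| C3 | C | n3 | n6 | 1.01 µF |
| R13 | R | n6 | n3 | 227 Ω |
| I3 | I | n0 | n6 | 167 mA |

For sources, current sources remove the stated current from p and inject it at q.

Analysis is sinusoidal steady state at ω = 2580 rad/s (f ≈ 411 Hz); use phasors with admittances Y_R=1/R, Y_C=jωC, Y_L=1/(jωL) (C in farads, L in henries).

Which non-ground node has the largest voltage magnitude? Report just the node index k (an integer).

Element admittances at ω=2580 rad/s:
  Y(R1) = 0.01256+0.000j S between n1,n6
  Y(L1) = 0.000-0.4913j S between n2,n0
  Y(R2) = 0.01550+0.000j S between n6,n0
  Y(R3) = 0.06250+0.000j S between n5,n4
  Y(C1) = 0.000+0.002252j S between n4,n2
  Y(R4) = 0.03597+0.000j S between n2,n3
  Y(R5) = 0.0006849+0.000j S between n6,n5
  Y(R6) = 0.2252+0.000j S between n1,n6
  Y(C2) = 0.000+0.009881j S between n0,n5
  I1: injects 0.291 A into n6 (from n3)
  Y(R7) = 0.3906+0.000j S between n4,n1
  Y(R8) = 0.2358+0.000j S between n5,n6
  Y(R9) = 0.001799+0.000j S between n1,n4
  Y(L2) = 0.000-0.7862j S between n2,n1
  Y(R10) = 0.0002506+0.000j S between n4,n5
  I2: injects 0.0192 A into n4 (from n0)
  Y(R11) = 0.01144+0.000j S between n6,n2
  Y(R12) = 0.009709+0.000j S between n6,n2
  Y(C3) = 0.000+0.002606j S between n3,n6
  Y(R13) = 0.004405+0.000j S between n6,n3
  I3: injects 0.167 A into n6 (from n0)
Assemble and solve the 6×6 MNA system:
  V(n1)=0.1111+0.8494j  V(n2)=0.04611+0.3469j  V(n3)=-6.992+0.9275j  V(n4)=0.3098+0.8230j  V(n5)=1.229+0.6677j  V(n6)=1.445+0.6778j

3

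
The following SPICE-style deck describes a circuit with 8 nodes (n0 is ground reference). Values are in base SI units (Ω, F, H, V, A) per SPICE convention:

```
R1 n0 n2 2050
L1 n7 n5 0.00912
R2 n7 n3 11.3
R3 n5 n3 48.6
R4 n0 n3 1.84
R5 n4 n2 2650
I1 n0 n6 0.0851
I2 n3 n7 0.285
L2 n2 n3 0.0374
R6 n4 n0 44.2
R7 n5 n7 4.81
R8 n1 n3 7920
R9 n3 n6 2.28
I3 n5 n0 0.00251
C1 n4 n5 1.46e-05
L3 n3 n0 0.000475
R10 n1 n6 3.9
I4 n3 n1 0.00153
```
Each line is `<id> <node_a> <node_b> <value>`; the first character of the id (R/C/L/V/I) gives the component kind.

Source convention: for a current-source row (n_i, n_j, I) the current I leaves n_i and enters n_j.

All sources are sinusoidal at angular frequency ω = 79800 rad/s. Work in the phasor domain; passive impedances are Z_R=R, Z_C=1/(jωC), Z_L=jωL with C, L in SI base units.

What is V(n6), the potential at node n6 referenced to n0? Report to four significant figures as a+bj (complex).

0.2685+0.001937j V

MNA unknowns: 7 node voltages V₁..V_7
R1: Y=0.0004878+0.000j on G[0,2]
L1: Y=0.000-0.001374j on G[7,5]
R2: Y=0.08850+0.000j on G[7,3]
R3: Y=0.02058+0.000j on G[5,3]
R4: Y=0.5435+0.000j on G[0,3]
R5: Y=0.0003774+0.000j on G[4,2]
I1: z[0]−=0.0851, z[6]+=0.0851
I2: z[3]−=0.285, z[7]+=0.285
L2: Y=0.000-0.0003351j on G[2,3]
R6: Y=0.02262+0.000j on G[4,0]
R7: Y=0.2079+0.000j on G[5,7]
R8: Y=0.0001263+0.000j on G[1,3]
R9: Y=0.4386+0.000j on G[3,6]
I3: z[5]−=0.00251, z[0]+=0.00251
C1: Y=0.000+1.165j on G[4,5]
L3: Y=0.000-0.02638j on G[3,0]
R10: Y=0.2564+0.000j on G[1,6]
I4: z[3]−=0.00153, z[1]+=0.00153
solve → V1=0.2744+0.001937j, V2=0.7360+0.2708j, V3=0.07103+0.001937j, V4=1.926+0.03046j, V5=1.927-0.007327j, V6=0.2685+0.001937j, V7=2.334-0.002672j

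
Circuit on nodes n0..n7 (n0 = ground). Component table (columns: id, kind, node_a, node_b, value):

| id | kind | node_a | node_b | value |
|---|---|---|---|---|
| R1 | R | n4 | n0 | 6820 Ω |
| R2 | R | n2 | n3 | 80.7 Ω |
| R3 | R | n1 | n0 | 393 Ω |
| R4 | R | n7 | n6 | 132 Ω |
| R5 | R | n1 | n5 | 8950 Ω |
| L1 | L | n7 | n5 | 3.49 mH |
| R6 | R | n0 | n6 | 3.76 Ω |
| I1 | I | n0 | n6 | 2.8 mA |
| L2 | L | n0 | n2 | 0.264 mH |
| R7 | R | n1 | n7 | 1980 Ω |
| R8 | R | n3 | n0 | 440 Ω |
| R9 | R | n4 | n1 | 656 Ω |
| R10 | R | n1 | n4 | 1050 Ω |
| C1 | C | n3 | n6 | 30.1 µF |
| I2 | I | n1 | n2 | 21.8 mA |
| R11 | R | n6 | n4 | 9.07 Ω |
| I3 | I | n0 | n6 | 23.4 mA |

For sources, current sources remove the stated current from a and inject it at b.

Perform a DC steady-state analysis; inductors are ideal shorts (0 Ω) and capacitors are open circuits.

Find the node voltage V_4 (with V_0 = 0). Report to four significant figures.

Element admittances at DC:
  Y(R1) = 0.0001466 S between n4,n0
  Y(R2) = 0.01239 S between n2,n3
  Y(R3) = 0.002545 S between n1,n0
  Y(R4) = 0.007576 S between n7,n6
  Y(R5) = 0.0001117 S between n1,n5
  L1: short n7↔n5 (DC inductor)
  Y(R6) = 0.2660 S between n0,n6
  I1: injects 0.0028 A into n6 (from n0)
  L2: short n0↔n2 (DC inductor)
  Y(R7) = 0.0005051 S between n1,n7
  Y(R8) = 0.002273 S between n3,n0
  Y(R9) = 0.001524 S between n4,n1
  Y(R10) = 0.0009524 S between n1,n4
  Y(C1) = 0.000 S between n3,n6
  I2: injects 0.0218 A into n2 (from n1)
  Y(R11) = 0.1103 S between n6,n4
  I3: injects 0.0234 A into n6 (from n0)
Assemble and solve the 9×9 MNA system:
  V(n1)=-3.908  V(n2)=0.000  V(n3)=0.000  V(n4)=-0.03305  V(n5)=-0.2443  V(n6)=0.05395  V(n7)=-0.2443
  i(L1)=0.0004093  i(L2)=-0.02180

-0.03305 V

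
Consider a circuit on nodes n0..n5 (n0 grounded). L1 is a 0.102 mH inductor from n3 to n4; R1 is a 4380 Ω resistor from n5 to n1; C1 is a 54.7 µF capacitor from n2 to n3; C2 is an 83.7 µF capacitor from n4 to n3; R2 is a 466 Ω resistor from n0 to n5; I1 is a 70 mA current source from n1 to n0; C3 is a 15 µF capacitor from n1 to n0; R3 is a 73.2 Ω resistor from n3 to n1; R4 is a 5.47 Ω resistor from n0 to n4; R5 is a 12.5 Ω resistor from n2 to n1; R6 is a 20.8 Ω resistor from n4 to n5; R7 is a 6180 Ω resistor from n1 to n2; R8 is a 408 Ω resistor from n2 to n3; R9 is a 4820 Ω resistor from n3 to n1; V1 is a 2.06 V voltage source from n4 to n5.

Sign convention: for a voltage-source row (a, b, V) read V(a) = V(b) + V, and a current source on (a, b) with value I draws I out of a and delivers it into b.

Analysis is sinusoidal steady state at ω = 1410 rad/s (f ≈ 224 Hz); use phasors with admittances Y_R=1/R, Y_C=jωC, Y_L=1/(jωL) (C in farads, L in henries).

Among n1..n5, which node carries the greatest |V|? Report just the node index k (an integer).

5

MNA unknowns: 5 node voltages V₁..V_5 plus 1 source current (V1)
L1: Y=0.000-6.953j on G[3,4]
R1: Y=0.0002283+0.000j on G[5,1]
C1: Y=0.000+0.07713j on G[2,3]
C2: Y=0.000+0.1180j on G[4,3]
R2: Y=0.002146+0.000j on G[0,5]
I1: z[1]−=0.07, z[0]+=0.07
C3: Y=0.000+0.02115j on G[1,0]
R3: Y=0.01366+0.000j on G[3,1]
R4: Y=0.1828+0.000j on G[0,4]
R5: Y=0.08000+0.000j on G[2,1]
R6: Y=0.04808+0.000j on G[4,5]
R7: Y=0.0001618+0.000j on G[1,2]
R8: Y=0.002451+0.000j on G[2,3]
R9: Y=0.0002075+0.000j on G[3,1]
V1: row V4−V5=2.06, i_V1 at 4,5
solve → V1=-0.7835+0.7755j, V2=-0.1996+0.6907j, V3=-0.2683+0.08170j, V4=-0.2659+0.08959j, V5=-2.326+0.08959j
aux → i_V1=-0.1044+3.565e-05j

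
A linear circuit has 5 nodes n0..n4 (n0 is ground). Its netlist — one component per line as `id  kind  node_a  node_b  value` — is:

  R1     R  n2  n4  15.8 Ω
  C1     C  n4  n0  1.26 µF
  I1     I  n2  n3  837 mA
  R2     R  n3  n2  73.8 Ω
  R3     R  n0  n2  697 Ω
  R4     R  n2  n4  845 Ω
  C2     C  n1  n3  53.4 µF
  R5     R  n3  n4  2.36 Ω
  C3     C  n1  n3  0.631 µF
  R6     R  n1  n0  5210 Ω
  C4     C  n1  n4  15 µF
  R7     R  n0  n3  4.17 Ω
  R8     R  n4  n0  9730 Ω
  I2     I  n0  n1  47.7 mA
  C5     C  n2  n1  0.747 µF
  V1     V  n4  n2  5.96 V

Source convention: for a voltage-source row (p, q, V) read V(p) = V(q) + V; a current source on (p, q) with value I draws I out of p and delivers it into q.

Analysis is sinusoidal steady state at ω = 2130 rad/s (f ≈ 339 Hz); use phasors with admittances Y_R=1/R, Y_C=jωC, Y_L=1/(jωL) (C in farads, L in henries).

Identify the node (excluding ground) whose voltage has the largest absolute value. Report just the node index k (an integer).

Apply KCL at each of the 4 non-ground nodes and solve the resulting linear system.
Node n1: branches {C2, C3, R6, C4, I2, C5} → V_1 = -0.1953-0.2778j
Node n2: branches {R1, I1, R2, R3, R4, C5, V1} → V_2 = -7.387+0.1397j
Node n3: branches {I1, R2, C2, R5, C3, R7} → V_3 = 0.2454+0.01529j
Node n4: branches {R1, C1, R4, R5, C4, R8, V1} → V_4 = -1.427+0.1397j
Source currents: i(V1)=0.3381-0.009556j

2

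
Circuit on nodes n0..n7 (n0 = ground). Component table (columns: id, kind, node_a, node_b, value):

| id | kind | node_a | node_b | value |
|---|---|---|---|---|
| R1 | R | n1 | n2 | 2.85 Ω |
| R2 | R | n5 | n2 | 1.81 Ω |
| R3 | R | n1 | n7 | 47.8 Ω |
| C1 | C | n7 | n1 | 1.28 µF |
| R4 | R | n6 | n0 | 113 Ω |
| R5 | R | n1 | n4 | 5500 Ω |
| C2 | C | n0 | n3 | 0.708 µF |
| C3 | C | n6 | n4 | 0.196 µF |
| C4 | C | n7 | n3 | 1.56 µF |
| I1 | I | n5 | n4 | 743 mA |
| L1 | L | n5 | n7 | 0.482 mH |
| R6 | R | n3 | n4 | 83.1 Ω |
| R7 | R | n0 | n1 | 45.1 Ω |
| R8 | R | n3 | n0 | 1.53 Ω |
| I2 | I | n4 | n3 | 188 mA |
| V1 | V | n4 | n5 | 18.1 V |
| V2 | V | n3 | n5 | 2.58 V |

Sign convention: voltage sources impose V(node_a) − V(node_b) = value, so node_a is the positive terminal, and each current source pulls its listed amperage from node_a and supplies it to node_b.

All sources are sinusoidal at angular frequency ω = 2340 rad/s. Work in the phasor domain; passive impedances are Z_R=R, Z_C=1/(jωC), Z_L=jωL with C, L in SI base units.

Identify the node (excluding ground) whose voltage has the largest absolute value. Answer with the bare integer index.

Apply KCL at each of the 7 non-ground nodes and solve the resulting linear system.
Node n1: branches {R1, R3, C1, R5, R7} → V_1 = -2.276-0.01209j
Node n2: branches {R1, R2} → V_2 = -2.415-0.01124j
Node n3: branches {C2, C4, R6, R8, I2, V2} → V_3 = 0.07662-0.01070j
Node n4: branches {R5, C3, I1, R6, I2, V1} → V_4 = 15.60-0.01070j
Node n5: branches {R2, I1, L1, V1, V2} → V_5 = -2.503-0.01070j
Node n6: branches {R4, C3} → V_6 = 0.04233+0.8061j
Node n7: branches {R3, C1, C4, L1} → V_7 = -2.515-0.005028j
Source currents: i(V1)=0.3646-0.007134j, i(V2)=0.3246-0.002593j

4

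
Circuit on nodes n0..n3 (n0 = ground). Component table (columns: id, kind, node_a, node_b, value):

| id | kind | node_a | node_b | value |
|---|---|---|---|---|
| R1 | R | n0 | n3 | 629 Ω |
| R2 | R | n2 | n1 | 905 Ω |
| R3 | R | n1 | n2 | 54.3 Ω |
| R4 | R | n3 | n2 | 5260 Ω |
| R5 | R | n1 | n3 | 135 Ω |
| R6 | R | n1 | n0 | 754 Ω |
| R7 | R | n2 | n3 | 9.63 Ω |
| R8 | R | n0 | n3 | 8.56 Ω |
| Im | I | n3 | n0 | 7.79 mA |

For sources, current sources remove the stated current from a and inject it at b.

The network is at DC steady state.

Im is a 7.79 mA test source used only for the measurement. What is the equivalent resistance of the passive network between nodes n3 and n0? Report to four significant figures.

Element admittances at DC:
  Y(R1) = 0.001590 S between n0,n3
  Y(R2) = 0.001105 S between n2,n1
  Y(R3) = 0.01842 S between n1,n2
  Y(R4) = 0.0001901 S between n3,n2
  Y(R5) = 0.007407 S between n1,n3
  Y(R6) = 0.001326 S between n1,n0
  Y(R7) = 0.1038 S between n2,n3
  Y(R8) = 0.1168 S between n0,n3
  Im: injects 0.00779 A into n0 (from n3)
Assemble and solve the 3×3 MNA system:
  V(n1)=-0.06167  V(n2)=-0.06455  V(n3)=-0.06510

R_eq = 8.356 Ω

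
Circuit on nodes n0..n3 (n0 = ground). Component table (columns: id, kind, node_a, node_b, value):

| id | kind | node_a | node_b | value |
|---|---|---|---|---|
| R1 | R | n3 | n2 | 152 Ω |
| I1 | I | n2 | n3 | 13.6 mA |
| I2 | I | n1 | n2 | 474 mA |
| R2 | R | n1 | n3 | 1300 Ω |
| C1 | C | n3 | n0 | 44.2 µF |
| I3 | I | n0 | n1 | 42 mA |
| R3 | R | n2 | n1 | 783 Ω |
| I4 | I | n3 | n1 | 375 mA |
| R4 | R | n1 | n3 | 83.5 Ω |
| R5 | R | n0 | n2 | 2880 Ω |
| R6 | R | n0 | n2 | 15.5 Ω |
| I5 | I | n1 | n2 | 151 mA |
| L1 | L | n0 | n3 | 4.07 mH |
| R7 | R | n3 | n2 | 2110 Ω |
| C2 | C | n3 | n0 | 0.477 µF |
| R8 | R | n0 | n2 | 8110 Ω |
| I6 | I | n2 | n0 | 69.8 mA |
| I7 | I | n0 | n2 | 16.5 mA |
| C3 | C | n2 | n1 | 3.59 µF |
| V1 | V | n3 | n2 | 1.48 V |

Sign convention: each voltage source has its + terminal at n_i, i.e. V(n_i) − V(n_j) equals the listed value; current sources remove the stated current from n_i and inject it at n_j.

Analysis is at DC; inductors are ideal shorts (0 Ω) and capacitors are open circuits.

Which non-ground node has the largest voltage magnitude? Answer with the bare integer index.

Element admittances at DC:
  Y(R1) = 0.006579 S between n3,n2
  I1: injects 0.0136 A into n3 (from n2)
  I2: injects 0.474 A into n2 (from n1)
  Y(R2) = 0.0007692 S between n1,n3
  Y(C1) = 0.000 S between n3,n0
  I3: injects 0.042 A into n1 (from n0)
  Y(R3) = 0.001277 S between n2,n1
  I4: injects 0.375 A into n1 (from n3)
  Y(R4) = 0.01198 S between n1,n3
  Y(R5) = 0.0003472 S between n0,n2
  Y(R6) = 0.06452 S between n0,n2
  I5: injects 0.151 A into n2 (from n1)
  L1: short n0↔n3 (DC inductor)
  Y(R7) = 0.0004739 S between n3,n2
  Y(C2) = 0.000 S between n3,n0
  Y(R8) = 0.0001233 S between n0,n2
  I6: injects 0.0698 A into n0 (from n2)
  I7: injects 0.0165 A into n2 (from n0)
  Y(C3) = 0.000 S between n2,n1
  V1: constraint V(n3)−V(n2) = 1.48
Assemble and solve the 5×5 MNA system:
  V(n1)=-14.97  V(n2)=-1.480  V(n3)=0.000
  i(L1)=-0.08488  i(V1)=-0.6475

1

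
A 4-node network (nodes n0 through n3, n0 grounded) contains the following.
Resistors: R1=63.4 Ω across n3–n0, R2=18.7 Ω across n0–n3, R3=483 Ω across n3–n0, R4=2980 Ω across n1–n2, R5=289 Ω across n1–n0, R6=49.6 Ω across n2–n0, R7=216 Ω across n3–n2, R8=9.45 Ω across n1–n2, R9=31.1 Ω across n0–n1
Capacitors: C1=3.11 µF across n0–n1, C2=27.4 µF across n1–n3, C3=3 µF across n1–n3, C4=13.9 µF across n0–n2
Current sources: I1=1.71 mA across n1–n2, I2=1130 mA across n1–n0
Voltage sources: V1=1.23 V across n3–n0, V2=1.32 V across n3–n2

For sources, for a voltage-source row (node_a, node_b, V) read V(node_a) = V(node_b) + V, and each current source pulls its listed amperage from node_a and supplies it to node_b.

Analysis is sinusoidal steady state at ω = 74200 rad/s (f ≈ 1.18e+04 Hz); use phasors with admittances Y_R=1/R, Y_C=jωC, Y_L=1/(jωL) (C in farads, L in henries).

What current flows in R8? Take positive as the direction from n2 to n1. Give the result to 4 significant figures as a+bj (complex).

-0.1245-0.05512j A

MNA unknowns: 3 node voltages V₁..V_3 plus 2 source currents (V1, V2)
R1: Y=0.01577+0.000j on G[3,0]
R2: Y=0.05348+0.000j on G[0,3]
R3: Y=0.002070+0.000j on G[3,0]
C1: Y=0.000+0.2308j on G[0,1]
I1: z[1]−=0.00171, z[2]+=0.00171
R4: Y=0.0003356+0.000j on G[1,2]
C2: Y=0.000+2.033j on G[1,3]
I2: z[1]−=1.13, z[0]+=1.13
R5: Y=0.003460+0.000j on G[1,0]
C3: Y=0.000+0.2226j on G[1,3]
C4: Y=0.000+1.031j on G[0,2]
R6: Y=0.02016+0.000j on G[2,0]
R7: Y=0.004630+0.000j on G[3,2]
R8: Y=0.1058+0.000j on G[1,2]
R9: Y=0.03215+0.000j on G[0,1]
V1: row V3−V0=1.23, i_V1 at 3,0
V2: row V3−V2=1.32, i_V2 at 3,2
solve → V1=1.086+0.5209j, V2=-0.09000+0.000j, V3=1.230+0.000j
aux → i_V1=-1.134-0.1764j, i_V2=-0.1345-0.1481j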